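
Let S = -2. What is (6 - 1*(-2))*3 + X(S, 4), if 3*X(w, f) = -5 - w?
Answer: 23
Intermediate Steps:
X(w, f) = -5/3 - w/3 (X(w, f) = (-5 - w)/3 = -5/3 - w/3)
(6 - 1*(-2))*3 + X(S, 4) = (6 - 1*(-2))*3 + (-5/3 - ⅓*(-2)) = (6 + 2)*3 + (-5/3 + ⅔) = 8*3 - 1 = 24 - 1 = 23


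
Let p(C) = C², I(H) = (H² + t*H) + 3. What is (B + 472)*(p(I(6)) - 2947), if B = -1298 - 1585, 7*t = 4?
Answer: 135483734/49 ≈ 2.7650e+6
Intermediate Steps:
t = 4/7 (t = (⅐)*4 = 4/7 ≈ 0.57143)
I(H) = 3 + H² + 4*H/7 (I(H) = (H² + 4*H/7) + 3 = 3 + H² + 4*H/7)
B = -2883
(B + 472)*(p(I(6)) - 2947) = (-2883 + 472)*((3 + 6² + (4/7)*6)² - 2947) = -2411*((3 + 36 + 24/7)² - 2947) = -2411*((297/7)² - 2947) = -2411*(88209/49 - 2947) = -2411*(-56194/49) = 135483734/49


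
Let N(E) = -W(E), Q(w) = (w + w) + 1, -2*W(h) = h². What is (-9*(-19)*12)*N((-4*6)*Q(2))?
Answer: 14774400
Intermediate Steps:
W(h) = -h²/2
Q(w) = 1 + 2*w (Q(w) = 2*w + 1 = 1 + 2*w)
N(E) = E²/2 (N(E) = -(-1)*E²/2 = E²/2)
(-9*(-19)*12)*N((-4*6)*Q(2)) = (-9*(-19)*12)*(((-4*6)*(1 + 2*2))²/2) = (171*12)*((-24*(1 + 4))²/2) = 2052*((-24*5)²/2) = 2052*((½)*(-120)²) = 2052*((½)*14400) = 2052*7200 = 14774400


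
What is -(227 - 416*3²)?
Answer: 3517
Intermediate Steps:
-(227 - 416*3²) = -(227 - 416*9) = -(227 - 3744) = -1*(-3517) = 3517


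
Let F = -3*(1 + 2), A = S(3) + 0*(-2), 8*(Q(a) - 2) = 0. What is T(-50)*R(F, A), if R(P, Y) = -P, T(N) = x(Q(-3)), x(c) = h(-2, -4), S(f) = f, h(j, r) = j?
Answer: -18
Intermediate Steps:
Q(a) = 2 (Q(a) = 2 + (1/8)*0 = 2 + 0 = 2)
A = 3 (A = 3 + 0*(-2) = 3 + 0 = 3)
F = -9 (F = -3*3 = -9)
x(c) = -2
T(N) = -2
T(-50)*R(F, A) = -(-2)*(-9) = -2*9 = -18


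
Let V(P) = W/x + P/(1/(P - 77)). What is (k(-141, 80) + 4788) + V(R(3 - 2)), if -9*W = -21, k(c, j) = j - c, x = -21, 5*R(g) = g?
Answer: 1123544/225 ≈ 4993.5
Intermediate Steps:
R(g) = g/5
W = 7/3 (W = -⅑*(-21) = 7/3 ≈ 2.3333)
V(P) = -⅑ + P*(-77 + P) (V(P) = (7/3)/(-21) + P/(1/(P - 77)) = (7/3)*(-1/21) + P/(1/(-77 + P)) = -⅑ + P*(-77 + P))
(k(-141, 80) + 4788) + V(R(3 - 2)) = ((80 - 1*(-141)) + 4788) + (-⅑ + ((3 - 2)/5)*(-77 + (3 - 2)/5)) = ((80 + 141) + 4788) + (-⅑ + ((⅕)*1)*(-77 + (⅕)*1)) = (221 + 4788) + (-⅑ + (-77 + ⅕)/5) = 5009 + (-⅑ + (⅕)*(-384/5)) = 5009 + (-⅑ - 384/25) = 5009 - 3481/225 = 1123544/225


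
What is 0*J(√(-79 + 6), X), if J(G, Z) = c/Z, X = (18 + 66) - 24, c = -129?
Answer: 0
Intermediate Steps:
X = 60 (X = 84 - 24 = 60)
J(G, Z) = -129/Z
0*J(√(-79 + 6), X) = 0*(-129/60) = 0*(-129*1/60) = 0*(-43/20) = 0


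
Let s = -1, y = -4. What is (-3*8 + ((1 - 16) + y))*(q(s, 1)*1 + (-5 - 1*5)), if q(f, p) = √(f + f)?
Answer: 430 - 43*I*√2 ≈ 430.0 - 60.811*I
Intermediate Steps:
q(f, p) = √2*√f (q(f, p) = √(2*f) = √2*√f)
(-3*8 + ((1 - 16) + y))*(q(s, 1)*1 + (-5 - 1*5)) = (-3*8 + ((1 - 16) - 4))*((√2*√(-1))*1 + (-5 - 1*5)) = (-24 + (-15 - 4))*((√2*I)*1 + (-5 - 5)) = (-24 - 19)*((I*√2)*1 - 10) = -43*(I*√2 - 10) = -43*(-10 + I*√2) = 430 - 43*I*√2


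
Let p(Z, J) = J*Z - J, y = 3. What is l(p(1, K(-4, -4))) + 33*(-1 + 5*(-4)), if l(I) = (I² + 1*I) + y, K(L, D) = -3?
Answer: -690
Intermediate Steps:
p(Z, J) = -J + J*Z
l(I) = 3 + I + I² (l(I) = (I² + 1*I) + 3 = (I² + I) + 3 = (I + I²) + 3 = 3 + I + I²)
l(p(1, K(-4, -4))) + 33*(-1 + 5*(-4)) = (3 - 3*(-1 + 1) + (-3*(-1 + 1))²) + 33*(-1 + 5*(-4)) = (3 - 3*0 + (-3*0)²) + 33*(-1 - 20) = (3 + 0 + 0²) + 33*(-21) = (3 + 0 + 0) - 693 = 3 - 693 = -690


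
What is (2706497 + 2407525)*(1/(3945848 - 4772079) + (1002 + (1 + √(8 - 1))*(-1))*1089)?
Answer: 4606022284426752276/826231 - 5569169958*√7 ≈ 5.5600e+12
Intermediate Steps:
(2706497 + 2407525)*(1/(3945848 - 4772079) + (1002 + (1 + √(8 - 1))*(-1))*1089) = 5114022*(1/(-826231) + (1002 + (1 + √7)*(-1))*1089) = 5114022*(-1/826231 + (1002 + (-1 - √7))*1089) = 5114022*(-1/826231 + (1001 - √7)*1089) = 5114022*(-1/826231 + (1090089 - 1089*√7)) = 5114022*(900665324558/826231 - 1089*√7) = 4606022284426752276/826231 - 5569169958*√7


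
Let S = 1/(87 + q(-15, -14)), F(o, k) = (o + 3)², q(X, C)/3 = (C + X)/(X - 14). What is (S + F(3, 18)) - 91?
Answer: -4949/90 ≈ -54.989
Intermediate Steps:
q(X, C) = 3*(C + X)/(-14 + X) (q(X, C) = 3*((C + X)/(X - 14)) = 3*((C + X)/(-14 + X)) = 3*(C + X)/(-14 + X))
F(o, k) = (3 + o)²
S = 1/90 (S = 1/(87 + 3*(-14 - 15)/(-14 - 15)) = 1/(87 + 3*(-29)/(-29)) = 1/(87 + 3*(-1/29)*(-29)) = 1/(87 + 3) = 1/90 ≈ 0.011111)
(S + F(3, 18)) - 91 = (1/90 + (3 + 3)²) - 91 = (1/90 + 6²) - 91 = (1/90 + 36) - 91 = 3241/90 - 91 = -4949/90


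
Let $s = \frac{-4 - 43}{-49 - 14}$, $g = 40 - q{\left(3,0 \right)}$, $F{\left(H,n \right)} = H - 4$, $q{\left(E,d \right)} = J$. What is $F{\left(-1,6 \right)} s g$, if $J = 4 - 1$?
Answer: $- \frac{8695}{63} \approx -138.02$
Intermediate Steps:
$J = 3$
$q{\left(E,d \right)} = 3$
$F{\left(H,n \right)} = -4 + H$
$g = 37$ ($g = 40 - 3 = 37$)
$s = \frac{47}{63}$ ($s = - \frac{47}{-63} = \left(-47\right) \left(- \frac{1}{63}\right) = \frac{47}{63} \approx 0.74603$)
$F{\left(-1,6 \right)} s g = \left(-4 - 1\right) \frac{47}{63} \cdot 37 = \left(-5\right) \frac{47}{63} \cdot 37 = \left(- \frac{235}{63}\right) 37 = - \frac{8695}{63}$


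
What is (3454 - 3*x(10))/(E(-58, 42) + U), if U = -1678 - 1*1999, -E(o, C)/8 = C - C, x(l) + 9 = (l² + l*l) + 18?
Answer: -2827/3677 ≈ -0.76883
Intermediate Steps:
x(l) = 9 + 2*l² (x(l) = -9 + ((l² + l*l) + 18) = -9 + ((l² + l²) + 18) = -9 + (2*l² + 18) = -9 + (18 + 2*l²) = 9 + 2*l²)
E(o, C) = 0 (E(o, C) = -8*(C - C) = -8*0 = 0)
U = -3677 (U = -1678 - 1999 = -3677)
(3454 - 3*x(10))/(E(-58, 42) + U) = (3454 - 3*(9 + 2*10²))/(0 - 3677) = (3454 - 3*(9 + 2*100))/(-3677) = (3454 - 3*(9 + 200))*(-1/3677) = (3454 - 3*209)*(-1/3677) = (3454 - 627)*(-1/3677) = 2827*(-1/3677) = -2827/3677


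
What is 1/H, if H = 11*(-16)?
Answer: -1/176 ≈ -0.0056818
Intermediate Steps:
H = -176
1/H = 1/(-176) = -1/176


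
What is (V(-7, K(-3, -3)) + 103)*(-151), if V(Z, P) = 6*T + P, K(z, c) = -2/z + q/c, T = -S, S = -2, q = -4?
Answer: -17667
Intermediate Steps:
T = 2 (T = -1*(-2) = 2)
K(z, c) = -4/c - 2/z (K(z, c) = -2/z - 4/c = -4/c - 2/z)
V(Z, P) = 12 + P (V(Z, P) = 6*2 + P = 12 + P)
(V(-7, K(-3, -3)) + 103)*(-151) = ((12 + (-4/(-3) - 2/(-3))) + 103)*(-151) = ((12 + (-4*(-1/3) - 2*(-1/3))) + 103)*(-151) = ((12 + (4/3 + 2/3)) + 103)*(-151) = ((12 + 2) + 103)*(-151) = (14 + 103)*(-151) = 117*(-151) = -17667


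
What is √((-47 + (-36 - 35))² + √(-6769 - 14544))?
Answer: √(13924 + I*√21313) ≈ 118.0 + 0.6186*I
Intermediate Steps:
√((-47 + (-36 - 35))² + √(-6769 - 14544)) = √((-47 - 71)² + √(-21313)) = √((-118)² + I*√21313) = √(13924 + I*√21313)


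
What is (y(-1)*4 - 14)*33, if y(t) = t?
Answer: -594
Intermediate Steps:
(y(-1)*4 - 14)*33 = (-1*4 - 14)*33 = (-4 - 14)*33 = -18*33 = -594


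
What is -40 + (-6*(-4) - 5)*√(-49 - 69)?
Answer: -40 + 19*I*√118 ≈ -40.0 + 206.39*I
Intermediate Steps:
-40 + (-6*(-4) - 5)*√(-49 - 69) = -40 + (24 - 5)*√(-118) = -40 + 19*(I*√118) = -40 + 19*I*√118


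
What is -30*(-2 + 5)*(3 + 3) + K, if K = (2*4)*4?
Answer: -508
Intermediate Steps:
K = 32 (K = 8*4 = 32)
-30*(-2 + 5)*(3 + 3) + K = -30*(-2 + 5)*(3 + 3) + 32 = -90*6 + 32 = -30*18 + 32 = -540 + 32 = -508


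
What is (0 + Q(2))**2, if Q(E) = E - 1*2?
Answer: 0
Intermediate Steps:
Q(E) = -2 + E (Q(E) = E - 2 = -2 + E)
(0 + Q(2))**2 = (0 + (-2 + 2))**2 = (0 + 0)**2 = 0**2 = 0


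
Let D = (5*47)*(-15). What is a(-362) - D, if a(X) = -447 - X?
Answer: 3440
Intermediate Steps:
D = -3525 (D = 235*(-15) = -3525)
a(-362) - D = (-447 - 1*(-362)) - 1*(-3525) = (-447 + 362) + 3525 = -85 + 3525 = 3440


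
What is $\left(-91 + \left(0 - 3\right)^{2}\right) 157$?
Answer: $-12874$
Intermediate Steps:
$\left(-91 + \left(0 - 3\right)^{2}\right) 157 = \left(-91 + \left(-3\right)^{2}\right) 157 = \left(-91 + 9\right) 157 = \left(-82\right) 157 = -12874$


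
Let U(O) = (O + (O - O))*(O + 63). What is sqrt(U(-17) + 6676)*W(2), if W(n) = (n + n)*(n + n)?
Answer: 16*sqrt(5894) ≈ 1228.4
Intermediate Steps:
W(n) = 4*n**2 (W(n) = (2*n)*(2*n) = 4*n**2)
U(O) = O*(63 + O) (U(O) = (O + 0)*(63 + O) = O*(63 + O))
sqrt(U(-17) + 6676)*W(2) = sqrt(-17*(63 - 17) + 6676)*(4*2**2) = sqrt(-17*46 + 6676)*(4*4) = sqrt(-782 + 6676)*16 = sqrt(5894)*16 = 16*sqrt(5894)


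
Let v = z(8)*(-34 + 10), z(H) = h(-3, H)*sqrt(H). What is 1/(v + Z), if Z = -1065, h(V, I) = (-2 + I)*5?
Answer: 71/200865 - 32*sqrt(2)/66955 ≈ -0.00032243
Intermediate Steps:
h(V, I) = -10 + 5*I
z(H) = sqrt(H)*(-10 + 5*H) (z(H) = (-10 + 5*H)*sqrt(H) = sqrt(H)*(-10 + 5*H))
v = -1440*sqrt(2) (v = (5*sqrt(8)*(-2 + 8))*(-34 + 10) = (5*(2*sqrt(2))*6)*(-24) = (60*sqrt(2))*(-24) = -1440*sqrt(2) ≈ -2036.5)
1/(v + Z) = 1/(-1440*sqrt(2) - 1065) = 1/(-1065 - 1440*sqrt(2))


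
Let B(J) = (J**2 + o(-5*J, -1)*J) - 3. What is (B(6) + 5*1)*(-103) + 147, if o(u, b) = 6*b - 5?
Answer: 3031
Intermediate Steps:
o(u, b) = -5 + 6*b
B(J) = -3 + J**2 - 11*J (B(J) = (J**2 + (-5 + 6*(-1))*J) - 3 = (J**2 + (-5 - 6)*J) - 3 = (J**2 - 11*J) - 3 = -3 + J**2 - 11*J)
(B(6) + 5*1)*(-103) + 147 = ((-3 + 6**2 - 11*6) + 5*1)*(-103) + 147 = ((-3 + 36 - 66) + 5)*(-103) + 147 = (-33 + 5)*(-103) + 147 = -28*(-103) + 147 = 2884 + 147 = 3031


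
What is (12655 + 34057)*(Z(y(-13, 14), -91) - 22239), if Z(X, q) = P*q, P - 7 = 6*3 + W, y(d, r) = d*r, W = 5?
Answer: -1166351928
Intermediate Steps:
P = 30 (P = 7 + (6*3 + 5) = 7 + (18 + 5) = 7 + 23 = 30)
Z(X, q) = 30*q
(12655 + 34057)*(Z(y(-13, 14), -91) - 22239) = (12655 + 34057)*(30*(-91) - 22239) = 46712*(-2730 - 22239) = 46712*(-24969) = -1166351928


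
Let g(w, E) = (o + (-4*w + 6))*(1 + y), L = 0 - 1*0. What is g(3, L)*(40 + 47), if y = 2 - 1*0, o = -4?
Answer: -2610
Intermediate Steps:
L = 0 (L = 0 + 0 = 0)
y = 2 (y = 2 + 0 = 2)
g(w, E) = 6 - 12*w (g(w, E) = (-4 + (-4*w + 6))*(1 + 2) = (-4 + (6 - 4*w))*3 = (2 - 4*w)*3 = 6 - 12*w)
g(3, L)*(40 + 47) = (6 - 12*3)*(40 + 47) = (6 - 36)*87 = -30*87 = -2610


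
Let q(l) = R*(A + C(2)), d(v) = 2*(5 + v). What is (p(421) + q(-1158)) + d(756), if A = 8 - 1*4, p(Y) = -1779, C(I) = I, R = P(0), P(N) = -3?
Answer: -275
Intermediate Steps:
R = -3
A = 4 (A = 8 - 4 = 4)
d(v) = 10 + 2*v
q(l) = -18 (q(l) = -3*(4 + 2) = -3*6 = -18)
(p(421) + q(-1158)) + d(756) = (-1779 - 18) + (10 + 2*756) = -1797 + (10 + 1512) = -1797 + 1522 = -275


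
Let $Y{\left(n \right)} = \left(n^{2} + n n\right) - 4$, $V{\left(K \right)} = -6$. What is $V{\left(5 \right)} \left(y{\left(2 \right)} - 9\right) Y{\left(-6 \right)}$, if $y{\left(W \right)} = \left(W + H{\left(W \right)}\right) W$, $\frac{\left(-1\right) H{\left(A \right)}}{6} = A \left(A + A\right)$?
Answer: $41208$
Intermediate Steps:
$H{\left(A \right)} = - 12 A^{2}$ ($H{\left(A \right)} = - 6 A \left(A + A\right) = - 6 A 2 A = - 6 \cdot 2 A^{2} = - 12 A^{2}$)
$y{\left(W \right)} = W \left(W - 12 W^{2}\right)$ ($y{\left(W \right)} = \left(W - 12 W^{2}\right) W = W \left(W - 12 W^{2}\right)$)
$Y{\left(n \right)} = -4 + 2 n^{2}$ ($Y{\left(n \right)} = \left(n^{2} + n^{2}\right) - 4 = 2 n^{2} - 4 = -4 + 2 n^{2}$)
$V{\left(5 \right)} \left(y{\left(2 \right)} - 9\right) Y{\left(-6 \right)} = - 6 \left(2^{2} \left(1 - 24\right) - 9\right) \left(-4 + 2 \left(-6\right)^{2}\right) = - 6 \left(4 \left(1 - 24\right) - 9\right) \left(-4 + 2 \cdot 36\right) = - 6 \left(4 \left(-23\right) - 9\right) \left(-4 + 72\right) = - 6 \left(-92 - 9\right) 68 = \left(-6\right) \left(-101\right) 68 = 606 \cdot 68 = 41208$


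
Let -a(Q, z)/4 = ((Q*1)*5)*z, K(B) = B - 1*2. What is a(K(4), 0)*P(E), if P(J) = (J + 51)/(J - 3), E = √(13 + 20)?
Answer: 0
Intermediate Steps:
E = √33 ≈ 5.7446
K(B) = -2 + B (K(B) = B - 2 = -2 + B)
P(J) = (51 + J)/(-3 + J)
a(Q, z) = -20*Q*z (a(Q, z) = -4*(Q*1)*5*z = -4*Q*5*z = -4*5*Q*z = -20*Q*z)
a(K(4), 0)*P(E) = (-20*(-2 + 4)*0)*((51 + √33)/(-3 + √33)) = (-20*2*0)*((51 + √33)/(-3 + √33)) = 0*((51 + √33)/(-3 + √33)) = 0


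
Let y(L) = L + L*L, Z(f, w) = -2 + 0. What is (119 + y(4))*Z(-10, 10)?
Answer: -278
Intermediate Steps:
Z(f, w) = -2
y(L) = L + L**2
(119 + y(4))*Z(-10, 10) = (119 + 4*(1 + 4))*(-2) = (119 + 4*5)*(-2) = (119 + 20)*(-2) = 139*(-2) = -278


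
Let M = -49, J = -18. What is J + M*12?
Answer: -606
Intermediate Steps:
J + M*12 = -18 - 49*12 = -18 - 588 = -606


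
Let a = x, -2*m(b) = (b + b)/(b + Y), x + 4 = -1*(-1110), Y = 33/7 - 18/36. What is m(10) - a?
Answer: -220234/199 ≈ -1106.7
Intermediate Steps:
Y = 59/14 (Y = 33*(⅐) - 18*1/36 = 33/7 - ½ = 59/14 ≈ 4.2143)
x = 1106 (x = -4 - 1*(-1110) = -4 + 1110 = 1106)
m(b) = -b/(59/14 + b) (m(b) = -(b + b)/(2*(b + 59/14)) = -2*b/(2*(59/14 + b)) = -b/(59/14 + b))
a = 1106
m(10) - a = -14*10/(59 + 14*10) - 1*1106 = -14*10/(59 + 140) - 1106 = -14*10/199 - 1106 = -14*10*1/199 - 1106 = -140/199 - 1106 = -220234/199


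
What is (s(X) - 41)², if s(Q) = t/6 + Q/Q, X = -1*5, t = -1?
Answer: 58081/36 ≈ 1613.4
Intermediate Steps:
X = -5
s(Q) = ⅚ (s(Q) = -1/6 + Q/Q = -1*⅙ + 1 = -⅙ + 1 = ⅚)
(s(X) - 41)² = (⅚ - 41)² = (-241/6)² = 58081/36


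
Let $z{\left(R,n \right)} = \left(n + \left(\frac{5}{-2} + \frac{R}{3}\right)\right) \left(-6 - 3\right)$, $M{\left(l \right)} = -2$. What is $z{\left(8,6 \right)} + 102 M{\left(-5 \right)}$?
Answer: $- \frac{519}{2} \approx -259.5$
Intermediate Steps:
$z{\left(R,n \right)} = \frac{45}{2} - 9 n - 3 R$ ($z{\left(R,n \right)} = \left(n + \left(5 \left(- \frac{1}{2}\right) + R \frac{1}{3}\right)\right) \left(-9\right) = \left(n + \left(- \frac{5}{2} + \frac{R}{3}\right)\right) \left(-9\right) = \left(- \frac{5}{2} + n + \frac{R}{3}\right) \left(-9\right) = \frac{45}{2} - 9 n - 3 R$)
$z{\left(8,6 \right)} + 102 M{\left(-5 \right)} = \left(\frac{45}{2} - 54 - 24\right) + 102 \left(-2\right) = \left(\frac{45}{2} - 54 - 24\right) - 204 = - \frac{111}{2} - 204 = - \frac{519}{2}$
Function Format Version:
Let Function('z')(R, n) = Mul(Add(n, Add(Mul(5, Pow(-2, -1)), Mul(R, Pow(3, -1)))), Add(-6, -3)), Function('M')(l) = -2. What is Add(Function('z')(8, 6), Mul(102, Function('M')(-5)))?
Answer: Rational(-519, 2) ≈ -259.50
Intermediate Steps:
Function('z')(R, n) = Add(Rational(45, 2), Mul(-9, n), Mul(-3, R)) (Function('z')(R, n) = Mul(Add(n, Add(Mul(5, Rational(-1, 2)), Mul(R, Rational(1, 3)))), -9) = Mul(Add(n, Add(Rational(-5, 2), Mul(Rational(1, 3), R))), -9) = Mul(Add(Rational(-5, 2), n, Mul(Rational(1, 3), R)), -9) = Add(Rational(45, 2), Mul(-9, n), Mul(-3, R)))
Add(Function('z')(8, 6), Mul(102, Function('M')(-5))) = Add(Add(Rational(45, 2), Mul(-9, 6), Mul(-3, 8)), Mul(102, -2)) = Add(Add(Rational(45, 2), -54, -24), -204) = Add(Rational(-111, 2), -204) = Rational(-519, 2)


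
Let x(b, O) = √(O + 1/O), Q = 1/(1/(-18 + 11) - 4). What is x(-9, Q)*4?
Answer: 4*I*√180670/203 ≈ 8.3754*I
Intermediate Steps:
Q = -7/29 (Q = 1/(1/(-7) - 4) = 1/(-⅐ - 4) = 1/(-29/7) = -7/29 ≈ -0.24138)
x(-9, Q)*4 = √(-7/29 + 1/(-7/29))*4 = √(-7/29 - 29/7)*4 = √(-890/203)*4 = (I*√180670/203)*4 = 4*I*√180670/203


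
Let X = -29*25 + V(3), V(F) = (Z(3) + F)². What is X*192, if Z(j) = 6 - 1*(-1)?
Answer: -120000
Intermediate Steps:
Z(j) = 7 (Z(j) = 6 + 1 = 7)
V(F) = (7 + F)²
X = -625 (X = -29*25 + (7 + 3)² = -725 + 10² = -725 + 100 = -625)
X*192 = -625*192 = -120000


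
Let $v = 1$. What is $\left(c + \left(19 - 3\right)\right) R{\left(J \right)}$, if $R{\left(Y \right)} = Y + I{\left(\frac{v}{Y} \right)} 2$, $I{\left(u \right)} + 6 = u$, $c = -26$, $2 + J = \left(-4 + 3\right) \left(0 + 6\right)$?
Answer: $\frac{405}{2} \approx 202.5$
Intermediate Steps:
$J = -8$ ($J = -2 + \left(-4 + 3\right) \left(0 + 6\right) = -2 - 6 = -8$)
$I{\left(u \right)} = -6 + u$
$R{\left(Y \right)} = -12 + Y + \frac{2}{Y}$ ($R{\left(Y \right)} = Y + \left(-6 + 1 \frac{1}{Y}\right) 2 = Y + \left(-6 + \frac{1}{Y}\right) 2 = Y - \left(12 - \frac{2}{Y}\right) = -12 + Y + \frac{2}{Y}$)
$\left(c + \left(19 - 3\right)\right) R{\left(J \right)} = \left(-26 + \left(19 - 3\right)\right) \left(-12 - 8 + \frac{2}{-8}\right) = \left(-26 + 16\right) \left(-12 - 8 + 2 \left(- \frac{1}{8}\right)\right) = - 10 \left(-12 - 8 - \frac{1}{4}\right) = \left(-10\right) \left(- \frac{81}{4}\right) = \frac{405}{2}$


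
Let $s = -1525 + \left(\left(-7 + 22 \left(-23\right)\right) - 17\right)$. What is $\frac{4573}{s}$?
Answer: $- \frac{4573}{2055} \approx -2.2253$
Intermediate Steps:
$s = -2055$ ($s = -1525 - 530 = -2055$)
$\frac{4573}{s} = \frac{4573}{-2055} = 4573 \left(- \frac{1}{2055}\right) = - \frac{4573}{2055}$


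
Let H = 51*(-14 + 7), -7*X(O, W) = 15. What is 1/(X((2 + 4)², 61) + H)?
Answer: -7/2514 ≈ -0.0027844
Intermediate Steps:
X(O, W) = -15/7 (X(O, W) = -⅐*15 = -15/7)
H = -357 (H = 51*(-7) = -357)
1/(X((2 + 4)², 61) + H) = 1/(-15/7 - 357) = 1/(-2514/7) = -7/2514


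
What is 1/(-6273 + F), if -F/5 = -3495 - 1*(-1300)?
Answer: 1/4702 ≈ 0.00021268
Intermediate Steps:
F = 10975 (F = -5*(-3495 - 1*(-1300)) = -5*(-3495 + 1300) = -5*(-2195) = 10975)
1/(-6273 + F) = 1/(-6273 + 10975) = 1/4702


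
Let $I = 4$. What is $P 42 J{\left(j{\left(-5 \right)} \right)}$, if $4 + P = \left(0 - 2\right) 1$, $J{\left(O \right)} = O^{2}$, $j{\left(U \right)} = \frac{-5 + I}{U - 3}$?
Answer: $- \frac{63}{16} \approx -3.9375$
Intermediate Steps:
$j{\left(U \right)} = - \frac{1}{-3 + U}$ ($j{\left(U \right)} = \frac{-5 + 4}{U - 3} = - \frac{1}{-3 + U}$)
$P = -6$ ($P = -4 + \left(0 - 2\right) 1 = -4 - 2 = -6$)
$P 42 J{\left(j{\left(-5 \right)} \right)} = \left(-6\right) 42 \left(- \frac{1}{-3 - 5}\right)^{2} = - 252 \left(- \frac{1}{-8}\right)^{2} = - 252 \left(\left(-1\right) \left(- \frac{1}{8}\right)\right)^{2} = - \frac{252}{64} = \left(-252\right) \frac{1}{64} = - \frac{63}{16}$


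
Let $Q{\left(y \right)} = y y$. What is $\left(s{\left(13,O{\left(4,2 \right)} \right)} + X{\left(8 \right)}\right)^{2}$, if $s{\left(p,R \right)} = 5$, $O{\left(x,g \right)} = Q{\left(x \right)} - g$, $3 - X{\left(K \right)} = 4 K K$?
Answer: $61504$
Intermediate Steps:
$Q{\left(y \right)} = y^{2}$
$X{\left(K \right)} = 3 - 4 K^{2}$ ($X{\left(K \right)} = 3 - 4 K K = 3 - 4 K^{2}$)
$O{\left(x,g \right)} = x^{2} - g$
$\left(s{\left(13,O{\left(4,2 \right)} \right)} + X{\left(8 \right)}\right)^{2} = \left(5 + \left(3 - 4 \cdot 8^{2}\right)\right)^{2} = \left(5 + \left(3 - 256\right)\right)^{2} = \left(5 - 253\right)^{2} = \left(-248\right)^{2} = 61504$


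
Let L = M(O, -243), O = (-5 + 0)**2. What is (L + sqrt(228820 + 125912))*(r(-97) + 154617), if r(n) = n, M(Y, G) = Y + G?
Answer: -33685360 + 309040*sqrt(88683) ≈ 5.8346e+7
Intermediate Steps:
O = 25 (O = (-5)**2 = 25)
M(Y, G) = G + Y
L = -218 (L = -243 + 25 = -218)
(L + sqrt(228820 + 125912))*(r(-97) + 154617) = (-218 + sqrt(228820 + 125912))*(-97 + 154617) = (-218 + sqrt(354732))*154520 = (-218 + 2*sqrt(88683))*154520 = -33685360 + 309040*sqrt(88683)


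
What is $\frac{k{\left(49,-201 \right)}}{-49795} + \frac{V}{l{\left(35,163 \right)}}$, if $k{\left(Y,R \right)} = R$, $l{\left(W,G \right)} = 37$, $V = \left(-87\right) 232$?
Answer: $- \frac{1005054843}{1842415} \approx -545.51$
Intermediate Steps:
$V = -20184$
$\frac{k{\left(49,-201 \right)}}{-49795} + \frac{V}{l{\left(35,163 \right)}} = - \frac{201}{-49795} - \frac{20184}{37} = \left(-201\right) \left(- \frac{1}{49795}\right) - \frac{20184}{37} = \frac{201}{49795} - \frac{20184}{37} = - \frac{1005054843}{1842415}$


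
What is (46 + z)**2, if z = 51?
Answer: 9409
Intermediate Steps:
(46 + z)**2 = (46 + 51)**2 = 97**2 = 9409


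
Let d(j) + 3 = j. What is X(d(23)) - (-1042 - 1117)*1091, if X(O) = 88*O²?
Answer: 2390669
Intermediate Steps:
d(j) = -3 + j
X(d(23)) - (-1042 - 1117)*1091 = 88*(-3 + 23)² - (-1042 - 1117)*1091 = 88*20² - (-2159)*1091 = 88*400 - 1*(-2355469) = 35200 + 2355469 = 2390669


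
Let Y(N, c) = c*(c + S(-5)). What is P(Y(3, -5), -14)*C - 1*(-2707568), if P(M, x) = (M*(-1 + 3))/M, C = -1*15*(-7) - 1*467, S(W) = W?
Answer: 2706844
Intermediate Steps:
Y(N, c) = c*(-5 + c) (Y(N, c) = c*(c - 5) = c*(-5 + c))
C = -362 (C = -15*(-7) - 467 = 105 - 467 = -362)
P(M, x) = 2 (P(M, x) = (M*2)/M = (2*M)/M = 2)
P(Y(3, -5), -14)*C - 1*(-2707568) = 2*(-362) - 1*(-2707568) = -724 + 2707568 = 2706844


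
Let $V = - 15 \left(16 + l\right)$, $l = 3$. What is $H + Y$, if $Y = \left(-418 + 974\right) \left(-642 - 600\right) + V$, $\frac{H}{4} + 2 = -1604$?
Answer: $-697261$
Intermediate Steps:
$V = -285$ ($V = - 15 \left(16 + 3\right) = \left(-15\right) 19 = -285$)
$H = -6424$ ($H = -8 + 4 \left(-1604\right) = -8 - 6416 = -6424$)
$Y = -690837$ ($Y = \left(-418 + 974\right) \left(-642 - 600\right) - 285 = 556 \left(-1242\right) - 285 = -690552 - 285 = -690837$)
$H + Y = -6424 - 690837 = -697261$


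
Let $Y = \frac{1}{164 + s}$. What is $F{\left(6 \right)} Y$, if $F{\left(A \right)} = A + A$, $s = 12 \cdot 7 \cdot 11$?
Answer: $\frac{3}{272} \approx 0.011029$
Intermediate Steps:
$s = 924$ ($s = 84 \cdot 11 = 924$)
$F{\left(A \right)} = 2 A$
$Y = \frac{1}{1088}$ ($Y = \frac{1}{164 + 924} = \frac{1}{1088} \approx 0.00091912$)
$F{\left(6 \right)} Y = 2 \cdot 6 \cdot \frac{1}{1088} = 12 \cdot \frac{1}{1088} = \frac{3}{272}$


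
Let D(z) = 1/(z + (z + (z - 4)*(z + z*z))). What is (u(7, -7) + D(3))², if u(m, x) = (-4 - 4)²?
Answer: 146689/36 ≈ 4074.7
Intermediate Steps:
u(m, x) = 64 (u(m, x) = (-8)² = 64)
D(z) = 1/(2*z + (-4 + z)*(z + z²)) (D(z) = 1/(z + (z + (-4 + z)*(z + z²))) = 1/(2*z + (-4 + z)*(z + z²)))
(u(7, -7) + D(3))² = (64 + 1/(3*(-2 + 3² - 3*3)))² = (64 + 1/(3*(-2 + 9 - 9)))² = (64 + (⅓)/(-2))² = (64 + (⅓)*(-½))² = (64 - ⅙)² = (383/6)² = 146689/36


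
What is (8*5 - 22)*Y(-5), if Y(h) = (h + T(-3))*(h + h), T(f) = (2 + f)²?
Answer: 720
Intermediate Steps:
Y(h) = 2*h*(1 + h) (Y(h) = (h + (2 - 3)²)*(h + h) = (h + (-1)²)*(2*h) = (h + 1)*(2*h) = (1 + h)*(2*h) = 2*h*(1 + h))
(8*5 - 22)*Y(-5) = (8*5 - 22)*(2*(-5)*(1 - 5)) = (40 - 22)*(2*(-5)*(-4)) = 18*40 = 720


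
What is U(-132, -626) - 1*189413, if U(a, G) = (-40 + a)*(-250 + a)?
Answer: -123709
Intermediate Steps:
U(a, G) = (-250 + a)*(-40 + a)
U(-132, -626) - 1*189413 = (10000 + (-132)² - 290*(-132)) - 1*189413 = (10000 + 17424 + 38280) - 189413 = 65704 - 189413 = -123709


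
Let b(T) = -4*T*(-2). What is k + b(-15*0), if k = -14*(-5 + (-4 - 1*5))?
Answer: 196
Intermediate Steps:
b(T) = 8*T
k = 196 (k = -14*(-5 + (-4 - 5)) = -14*(-5 - 9) = -14*(-14) = 196)
k + b(-15*0) = 196 + 8*(-15*0) = 196 + 8*0 = 196 + 0 = 196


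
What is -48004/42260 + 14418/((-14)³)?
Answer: -92628457/14495180 ≈ -6.3903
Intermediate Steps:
-48004/42260 + 14418/((-14)³) = -48004*1/42260 + 14418/(-2744) = -12001/10565 + 14418*(-1/2744) = -12001/10565 - 7209/1372 = -92628457/14495180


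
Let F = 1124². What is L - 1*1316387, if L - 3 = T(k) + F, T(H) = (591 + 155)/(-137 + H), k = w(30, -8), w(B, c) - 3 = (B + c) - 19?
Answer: -6944794/131 ≈ -53014.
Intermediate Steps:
w(B, c) = -16 + B + c (w(B, c) = 3 + ((B + c) - 19) = 3 + (-19 + B + c) = -16 + B + c)
k = 6 (k = -16 + 30 - 8 = 6)
T(H) = 746/(-137 + H)
F = 1263376
L = 165501903/131 (L = 3 + (746/(-137 + 6) + 1263376) = 3 + (746/(-131) + 1263376) = 3 + (746*(-1/131) + 1263376) = 3 + (-746/131 + 1263376) = 3 + 165501510/131 = 165501903/131 ≈ 1.2634e+6)
L - 1*1316387 = 165501903/131 - 1*1316387 = 165501903/131 - 1316387 = -6944794/131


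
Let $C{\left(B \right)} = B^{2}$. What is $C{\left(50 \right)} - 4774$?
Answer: $-2274$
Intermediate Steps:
$C{\left(50 \right)} - 4774 = 50^{2} - 4774 = 2500 - 4774 = -2274$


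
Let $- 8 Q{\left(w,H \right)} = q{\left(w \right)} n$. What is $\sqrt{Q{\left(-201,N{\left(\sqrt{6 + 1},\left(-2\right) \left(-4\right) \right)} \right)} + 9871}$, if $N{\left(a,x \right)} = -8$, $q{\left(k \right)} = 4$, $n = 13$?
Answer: $\frac{\sqrt{39458}}{2} \approx 99.32$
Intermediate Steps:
$Q{\left(w,H \right)} = - \frac{13}{2}$ ($Q{\left(w,H \right)} = - \frac{4 \cdot 13}{8} = \left(- \frac{1}{8}\right) 52 = - \frac{13}{2}$)
$\sqrt{Q{\left(-201,N{\left(\sqrt{6 + 1},\left(-2\right) \left(-4\right) \right)} \right)} + 9871} = \sqrt{- \frac{13}{2} + 9871} = \sqrt{\frac{19729}{2}} = \frac{\sqrt{39458}}{2}$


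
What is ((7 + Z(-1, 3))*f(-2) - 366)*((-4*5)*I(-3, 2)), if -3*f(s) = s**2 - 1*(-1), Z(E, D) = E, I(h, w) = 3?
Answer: 22560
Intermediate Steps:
f(s) = -1/3 - s**2/3 (f(s) = -(s**2 - 1*(-1))/3 = -(s**2 + 1)/3 = -(1 + s**2)/3 = -1/3 - s**2/3)
((7 + Z(-1, 3))*f(-2) - 366)*((-4*5)*I(-3, 2)) = ((7 - 1)*(-1/3 - 1/3*(-2)**2) - 366)*(-4*5*3) = (6*(-1/3 - 1/3*4) - 366)*(-20*3) = (6*(-1/3 - 4/3) - 366)*(-60) = (6*(-5/3) - 366)*(-60) = (-10 - 366)*(-60) = -376*(-60) = 22560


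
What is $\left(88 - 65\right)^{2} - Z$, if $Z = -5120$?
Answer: $5649$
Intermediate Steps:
$\left(88 - 65\right)^{2} - Z = \left(88 - 65\right)^{2} - -5120 = 23^{2} + 5120 = 529 + 5120 = 5649$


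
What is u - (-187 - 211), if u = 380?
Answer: 778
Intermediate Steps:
u - (-187 - 211) = 380 - (-187 - 211) = 380 - 1*(-398) = 380 + 398 = 778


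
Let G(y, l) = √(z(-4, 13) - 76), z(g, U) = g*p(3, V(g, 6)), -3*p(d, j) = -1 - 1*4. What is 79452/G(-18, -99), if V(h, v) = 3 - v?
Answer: -19863*I*√186/31 ≈ -8738.6*I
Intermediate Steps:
p(d, j) = 5/3 (p(d, j) = -(-1 - 1*4)/3 = -(-1 - 4)/3 = -⅓*(-5) = 5/3)
z(g, U) = 5*g/3 (z(g, U) = g*(5/3) = 5*g/3)
G(y, l) = 2*I*√186/3 (G(y, l) = √((5/3)*(-4) - 76) = √(-20/3 - 76) = √(-248/3) = 2*I*√186/3)
79452/G(-18, -99) = 79452/((2*I*√186/3)) = 79452*(-I*√186/124) = -19863*I*√186/31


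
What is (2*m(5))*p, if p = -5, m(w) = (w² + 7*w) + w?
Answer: -650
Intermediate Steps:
m(w) = w² + 8*w
(2*m(5))*p = (2*(5*(8 + 5)))*(-5) = (2*(5*13))*(-5) = (2*65)*(-5) = 130*(-5) = -650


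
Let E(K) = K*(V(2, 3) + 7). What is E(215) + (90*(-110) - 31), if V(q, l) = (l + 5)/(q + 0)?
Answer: -7566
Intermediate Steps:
V(q, l) = (5 + l)/q
E(K) = 11*K (E(K) = K*((5 + 3)/2 + 7) = K*((½)*8 + 7) = K*(4 + 7) = K*11 = 11*K)
E(215) + (90*(-110) - 31) = 11*215 + (90*(-110) - 31) = 2365 + (-9900 - 31) = 2365 - 9931 = -7566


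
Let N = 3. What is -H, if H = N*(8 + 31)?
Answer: -117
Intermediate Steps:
H = 117 (H = 3*(8 + 31) = 3*39 = 117)
-H = -1*117 = -117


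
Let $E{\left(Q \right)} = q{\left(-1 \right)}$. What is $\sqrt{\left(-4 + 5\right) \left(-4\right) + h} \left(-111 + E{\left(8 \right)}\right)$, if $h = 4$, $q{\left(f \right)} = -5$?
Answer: $0$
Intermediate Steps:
$E{\left(Q \right)} = -5$
$\sqrt{\left(-4 + 5\right) \left(-4\right) + h} \left(-111 + E{\left(8 \right)}\right) = \sqrt{\left(-4 + 5\right) \left(-4\right) + 4} \left(-111 - 5\right) = \sqrt{1 \left(-4\right) + 4} \left(-116\right) = \sqrt{-4 + 4} \left(-116\right) = \sqrt{0} \left(-116\right) = 0 \left(-116\right) = 0$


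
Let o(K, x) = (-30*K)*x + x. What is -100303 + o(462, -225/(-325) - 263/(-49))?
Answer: -117388751/637 ≈ -1.8428e+5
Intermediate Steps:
o(K, x) = x - 30*K*x (o(K, x) = -30*K*x + x = x - 30*K*x)
-100303 + o(462, -225/(-325) - 263/(-49)) = -100303 + (-225/(-325) - 263/(-49))*(1 - 30*462) = -100303 + (-225*(-1/325) - 263*(-1/49))*(1 - 13860) = -100303 + (9/13 + 263/49)*(-13859) = -100303 + (3860/637)*(-13859) = -100303 - 53495740/637 = -117388751/637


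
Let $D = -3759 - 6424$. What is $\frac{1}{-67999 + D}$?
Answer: $- \frac{1}{78182} \approx -1.2791 \cdot 10^{-5}$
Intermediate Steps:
$D = -10183$ ($D = -3759 - 6424 = -10183$)
$\frac{1}{-67999 + D} = \frac{1}{-67999 - 10183} = \frac{1}{-78182} = - \frac{1}{78182}$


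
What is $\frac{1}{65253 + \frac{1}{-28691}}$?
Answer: $\frac{28691}{1872173822} \approx 1.5325 \cdot 10^{-5}$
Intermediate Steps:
$\frac{1}{65253 + \frac{1}{-28691}} = \frac{1}{65253 - \frac{1}{28691}} = \frac{1}{\frac{1872173822}{28691}} = \frac{28691}{1872173822}$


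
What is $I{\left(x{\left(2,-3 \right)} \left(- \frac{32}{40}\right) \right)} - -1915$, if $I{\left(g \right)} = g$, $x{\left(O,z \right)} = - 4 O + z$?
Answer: $\frac{9619}{5} \approx 1923.8$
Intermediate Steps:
$x{\left(O,z \right)} = z - 4 O$
$I{\left(x{\left(2,-3 \right)} \left(- \frac{32}{40}\right) \right)} - -1915 = \left(-3 - 8\right) \left(- \frac{32}{40}\right) - -1915 = \left(-3 - 8\right) \left(\left(-32\right) \frac{1}{40}\right) + 1915 = \left(-11\right) \left(- \frac{4}{5}\right) + 1915 = \frac{44}{5} + 1915 = \frac{9619}{5}$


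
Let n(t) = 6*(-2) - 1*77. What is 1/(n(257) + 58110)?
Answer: 1/58021 ≈ 1.7235e-5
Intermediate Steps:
n(t) = -89 (n(t) = -12 - 77 = -89)
1/(n(257) + 58110) = 1/(-89 + 58110) = 1/58021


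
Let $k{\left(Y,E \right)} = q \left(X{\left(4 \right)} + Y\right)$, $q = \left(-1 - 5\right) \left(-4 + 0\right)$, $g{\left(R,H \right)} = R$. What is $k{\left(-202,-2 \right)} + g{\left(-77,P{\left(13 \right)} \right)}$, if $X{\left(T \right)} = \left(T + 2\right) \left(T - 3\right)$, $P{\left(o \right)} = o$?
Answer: $-4781$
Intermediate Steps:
$X{\left(T \right)} = \left(-3 + T\right) \left(2 + T\right)$ ($X{\left(T \right)} = \left(2 + T\right) \left(-3 + T\right) = \left(-3 + T\right) \left(2 + T\right)$)
$q = 24$ ($q = \left(-6\right) \left(-4\right) = 24$)
$k{\left(Y,E \right)} = 144 + 24 Y$ ($k{\left(Y,E \right)} = 24 \left(\left(-6 + 4^{2} - 4\right) + Y\right) = 24 \left(\left(-6 + 16 - 4\right) + Y\right) = 24 \left(6 + Y\right) = 144 + 24 Y$)
$k{\left(-202,-2 \right)} + g{\left(-77,P{\left(13 \right)} \right)} = \left(144 + 24 \left(-202\right)\right) - 77 = \left(144 - 4848\right) - 77 = -4704 - 77 = -4781$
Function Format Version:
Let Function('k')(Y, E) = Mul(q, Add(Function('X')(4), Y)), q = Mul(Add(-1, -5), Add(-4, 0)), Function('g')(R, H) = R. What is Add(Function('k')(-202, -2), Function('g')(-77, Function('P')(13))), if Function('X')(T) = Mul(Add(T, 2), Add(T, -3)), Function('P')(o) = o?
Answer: -4781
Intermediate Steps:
Function('X')(T) = Mul(Add(-3, T), Add(2, T)) (Function('X')(T) = Mul(Add(2, T), Add(-3, T)) = Mul(Add(-3, T), Add(2, T)))
q = 24 (q = Mul(-6, -4) = 24)
Function('k')(Y, E) = Add(144, Mul(24, Y)) (Function('k')(Y, E) = Mul(24, Add(Add(-6, Pow(4, 2), Mul(-1, 4)), Y)) = Mul(24, Add(Add(-6, 16, -4), Y)) = Mul(24, Add(6, Y)) = Add(144, Mul(24, Y)))
Add(Function('k')(-202, -2), Function('g')(-77, Function('P')(13))) = Add(Add(144, Mul(24, -202)), -77) = Add(Add(144, -4848), -77) = Add(-4704, -77) = -4781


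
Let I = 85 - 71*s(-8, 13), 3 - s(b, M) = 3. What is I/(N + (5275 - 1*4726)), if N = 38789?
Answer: 5/2314 ≈ 0.0021608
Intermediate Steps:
s(b, M) = 0 (s(b, M) = 3 - 1*3 = 3 - 3 = 0)
I = 85 (I = 85 - 71*0 = 85 + 0 = 85)
I/(N + (5275 - 1*4726)) = 85/(38789 + (5275 - 1*4726)) = 85/(38789 + (5275 - 4726)) = 85/(38789 + 549) = 85/39338 = 85*(1/39338) = 5/2314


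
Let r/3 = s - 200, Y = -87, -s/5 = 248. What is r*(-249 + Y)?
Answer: 1451520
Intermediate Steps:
s = -1240 (s = -5*248 = -1240)
r = -4320 (r = 3*(-1240 - 200) = 3*(-1440) = -4320)
r*(-249 + Y) = -4320*(-249 - 87) = -4320*(-336) = 1451520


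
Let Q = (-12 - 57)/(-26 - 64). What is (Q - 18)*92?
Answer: -23782/15 ≈ -1585.5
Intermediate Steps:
Q = 23/30 (Q = -69/(-90) = -69*(-1/90) = 23/30 ≈ 0.76667)
(Q - 18)*92 = (23/30 - 18)*92 = -517/30*92 = -23782/15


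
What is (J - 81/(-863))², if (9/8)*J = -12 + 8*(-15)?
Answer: 92132282089/6702921 ≈ 13745.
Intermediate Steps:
J = -352/3 (J = 8*(-12 + 8*(-15))/9 = 8*(-12 - 120)/9 = (8/9)*(-132) = -352/3 ≈ -117.33)
(J - 81/(-863))² = (-352/3 - 81/(-863))² = (-352/3 - 81*(-1/863))² = (-352/3 + 81/863)² = (-303533/2589)² = 92132282089/6702921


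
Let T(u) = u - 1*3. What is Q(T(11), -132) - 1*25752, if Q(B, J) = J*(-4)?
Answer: -25224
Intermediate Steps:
T(u) = -3 + u (T(u) = u - 3 = -3 + u)
Q(B, J) = -4*J
Q(T(11), -132) - 1*25752 = -4*(-132) - 1*25752 = 528 - 25752 = -25224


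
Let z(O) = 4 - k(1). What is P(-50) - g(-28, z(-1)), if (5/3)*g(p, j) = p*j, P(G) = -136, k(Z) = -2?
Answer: -176/5 ≈ -35.200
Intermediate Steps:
z(O) = 6 (z(O) = 4 - 1*(-2) = 4 + 2 = 6)
g(p, j) = 3*j*p/5 (g(p, j) = 3*(p*j)/5 = 3*(j*p)/5 = 3*j*p/5)
P(-50) - g(-28, z(-1)) = -136 - 3*6*(-28)/5 = -136 - 1*(-504/5) = -136 + 504/5 = -176/5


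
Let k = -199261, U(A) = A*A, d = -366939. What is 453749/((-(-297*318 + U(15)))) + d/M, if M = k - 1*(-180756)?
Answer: 42969984764/1743559605 ≈ 24.645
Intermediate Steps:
U(A) = A²
M = -18505 (M = -199261 - 1*(-180756) = -199261 + 180756 = -18505)
453749/((-(-297*318 + U(15)))) + d/M = 453749/((-(-297*318 + 15²))) - 366939/(-18505) = 453749/((-(-94446 + 225))) - 366939*(-1/18505) = 453749/((-1*(-94221))) + 366939/18505 = 453749/94221 + 366939/18505 = 42969984764/1743559605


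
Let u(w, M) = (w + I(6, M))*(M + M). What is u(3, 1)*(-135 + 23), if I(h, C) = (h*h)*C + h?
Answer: -10080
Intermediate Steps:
I(h, C) = h + C*h**2 (I(h, C) = h**2*C + h = C*h**2 + h = h + C*h**2)
u(w, M) = 2*M*(6 + w + 36*M) (u(w, M) = (w + 6*(1 + M*6))*(M + M) = (w + 6*(1 + 6*M))*(2*M) = (w + (6 + 36*M))*(2*M) = (6 + w + 36*M)*(2*M) = 2*M*(6 + w + 36*M))
u(3, 1)*(-135 + 23) = (2*1*(6 + 3 + 36*1))*(-135 + 23) = (2*1*(6 + 3 + 36))*(-112) = (2*1*45)*(-112) = 90*(-112) = -10080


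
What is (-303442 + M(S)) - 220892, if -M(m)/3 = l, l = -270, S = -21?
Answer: -523524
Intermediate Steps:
M(m) = 810 (M(m) = -3*(-270) = 810)
(-303442 + M(S)) - 220892 = (-303442 + 810) - 220892 = -302632 - 220892 = -523524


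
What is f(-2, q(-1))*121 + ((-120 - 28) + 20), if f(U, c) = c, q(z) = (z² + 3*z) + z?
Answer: -491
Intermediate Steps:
q(z) = z² + 4*z
f(-2, q(-1))*121 + ((-120 - 28) + 20) = -(4 - 1)*121 + ((-120 - 28) + 20) = -1*3*121 + (-148 + 20) = -3*121 - 128 = -363 - 128 = -491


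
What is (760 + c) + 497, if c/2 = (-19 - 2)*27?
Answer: 123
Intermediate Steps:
c = -1134 (c = 2*((-19 - 2)*27) = 2*(-21*27) = 2*(-567) = -1134)
(760 + c) + 497 = (760 - 1134) + 497 = -374 + 497 = 123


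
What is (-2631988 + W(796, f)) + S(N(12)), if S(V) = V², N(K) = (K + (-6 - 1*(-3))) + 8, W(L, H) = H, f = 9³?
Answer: -2630970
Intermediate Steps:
f = 729
N(K) = 5 + K (N(K) = (K + (-6 + 3)) + 8 = (K - 3) + 8 = (-3 + K) + 8 = 5 + K)
(-2631988 + W(796, f)) + S(N(12)) = (-2631988 + 729) + (5 + 12)² = -2631259 + 17² = -2631259 + 289 = -2630970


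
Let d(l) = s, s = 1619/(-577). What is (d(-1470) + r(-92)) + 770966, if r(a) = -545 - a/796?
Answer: 88461741573/114823 ≈ 7.7042e+5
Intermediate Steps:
r(a) = -545 - a/796
s = -1619/577 (s = 1619*(-1/577) = -1619/577 ≈ -2.8059)
d(l) = -1619/577
(d(-1470) + r(-92)) + 770966 = (-1619/577 + (-545 - 1/796*(-92))) + 770966 = (-1619/577 + (-545 + 23/199)) + 770966 = (-1619/577 - 108432/199) + 770966 = -62887445/114823 + 770966 = 88461741573/114823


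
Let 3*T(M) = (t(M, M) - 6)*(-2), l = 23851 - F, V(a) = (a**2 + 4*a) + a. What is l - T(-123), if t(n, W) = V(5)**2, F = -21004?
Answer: 139553/3 ≈ 46518.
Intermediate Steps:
V(a) = a**2 + 5*a
t(n, W) = 2500 (t(n, W) = (5*(5 + 5))**2 = (5*10)**2 = 50**2 = 2500)
l = 44855 (l = 23851 - 1*(-21004) = 23851 + 21004 = 44855)
T(M) = -4988/3 (T(M) = ((2500 - 6)*(-2))/3 = (2494*(-2))/3 = (1/3)*(-4988) = -4988/3)
l - T(-123) = 44855 - 1*(-4988/3) = 44855 + 4988/3 = 139553/3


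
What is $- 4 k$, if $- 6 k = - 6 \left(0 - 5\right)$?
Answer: $20$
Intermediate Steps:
$k = -5$ ($k = - \frac{\left(-6\right) \left(0 - 5\right)}{6} = - \frac{\left(-6\right) \left(-5\right)}{6} = \left(- \frac{1}{6}\right) 30 = -5$)
$- 4 k = \left(-4\right) \left(-5\right) = 20$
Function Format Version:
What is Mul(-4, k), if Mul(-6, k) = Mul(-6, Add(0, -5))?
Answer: 20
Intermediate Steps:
k = -5 (k = Mul(Rational(-1, 6), Mul(-6, Add(0, -5))) = Mul(Rational(-1, 6), Mul(-6, -5)) = Mul(Rational(-1, 6), 30) = -5)
Mul(-4, k) = Mul(-4, -5) = 20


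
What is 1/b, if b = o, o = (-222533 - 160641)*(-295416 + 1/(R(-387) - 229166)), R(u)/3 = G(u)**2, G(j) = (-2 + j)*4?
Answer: 3517121/398123080443712877 ≈ 8.8343e-12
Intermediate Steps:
G(j) = -8 + 4*j
R(u) = 3*(-8 + 4*u)**2
o = 398123080443712877/3517121 (o = (-222533 - 160641)*(-295416 + 1/(48*(-2 - 387)**2 - 229166)) = -383174*(-295416 + 1/(48*(-389)**2 - 229166)) = -383174*(-295416 + 1/(48*151321 - 229166)) = -383174*(-295416 + 1/(7263408 - 229166)) = -383174*(-295416 + 1/7034242) = -383174*(-2078027634671/7034242) = 398123080443712877/3517121 ≈ 1.1320e+11)
b = 398123080443712877/3517121 ≈ 1.1320e+11
1/b = 1/(398123080443712877/3517121) = 3517121/398123080443712877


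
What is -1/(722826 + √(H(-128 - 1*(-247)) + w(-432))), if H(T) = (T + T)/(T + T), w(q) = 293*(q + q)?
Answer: I/(√253151 - 722826*I) ≈ -1.3835e-6 + 9.6299e-10*I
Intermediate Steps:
w(q) = 586*q (w(q) = 293*(2*q) = 586*q)
H(T) = 1 (H(T) = (2*T)/((2*T)) = (2*T)*(1/(2*T)) = 1)
-1/(722826 + √(H(-128 - 1*(-247)) + w(-432))) = -1/(722826 + √(1 + 586*(-432))) = -1/(722826 + √(1 - 253152)) = -1/(722826 + √(-253151)) = -1/(722826 + I*√253151)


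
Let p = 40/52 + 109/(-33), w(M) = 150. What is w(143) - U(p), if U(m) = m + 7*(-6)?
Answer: 83455/429 ≈ 194.53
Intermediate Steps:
p = -1087/429 (p = 40*(1/52) + 109*(-1/33) = 10/13 - 109/33 = -1087/429 ≈ -2.5338)
U(m) = -42 + m (U(m) = m - 42 = -42 + m)
w(143) - U(p) = 150 - (-42 - 1087/429) = 150 - 1*(-19105/429) = 150 + 19105/429 = 83455/429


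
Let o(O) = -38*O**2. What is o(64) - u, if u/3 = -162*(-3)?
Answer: -157106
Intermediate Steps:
u = 1458 (u = 3*(-162*(-3)) = 3*486 = 1458)
o(64) - u = -38*64**2 - 1*1458 = -38*4096 - 1458 = -155648 - 1458 = -157106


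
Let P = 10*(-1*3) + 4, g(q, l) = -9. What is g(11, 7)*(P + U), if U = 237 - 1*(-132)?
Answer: -3087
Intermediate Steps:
U = 369 (U = 237 + 132 = 369)
P = -26 (P = 10*(-3) + 4 = -30 + 4 = -26)
g(11, 7)*(P + U) = -9*(-26 + 369) = -9*343 = -3087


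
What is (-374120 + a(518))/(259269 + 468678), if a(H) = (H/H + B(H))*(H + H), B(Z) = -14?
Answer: -129196/242649 ≈ -0.53244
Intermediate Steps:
a(H) = -26*H (a(H) = (H/H - 14)*(H + H) = (1 - 14)*(2*H) = -26*H)
(-374120 + a(518))/(259269 + 468678) = (-374120 - 26*518)/(259269 + 468678) = (-374120 - 13468)/727947 = -387588*1/727947 = -129196/242649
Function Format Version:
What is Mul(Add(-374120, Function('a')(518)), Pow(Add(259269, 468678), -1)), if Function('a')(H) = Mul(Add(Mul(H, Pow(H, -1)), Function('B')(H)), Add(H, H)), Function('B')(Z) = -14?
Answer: Rational(-129196, 242649) ≈ -0.53244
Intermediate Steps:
Function('a')(H) = Mul(-26, H) (Function('a')(H) = Mul(Add(Mul(H, Pow(H, -1)), -14), Add(H, H)) = Mul(Add(1, -14), Mul(2, H)) = Mul(-13, Mul(2, H)) = Mul(-26, H))
Mul(Add(-374120, Function('a')(518)), Pow(Add(259269, 468678), -1)) = Mul(Add(-374120, Mul(-26, 518)), Pow(Add(259269, 468678), -1)) = Mul(Add(-374120, -13468), Pow(727947, -1)) = Mul(-387588, Rational(1, 727947)) = Rational(-129196, 242649)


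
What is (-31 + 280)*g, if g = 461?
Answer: 114789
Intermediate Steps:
(-31 + 280)*g = (-31 + 280)*461 = 249*461 = 114789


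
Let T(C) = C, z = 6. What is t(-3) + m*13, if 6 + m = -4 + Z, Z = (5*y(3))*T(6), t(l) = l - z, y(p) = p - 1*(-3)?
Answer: 2201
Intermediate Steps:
y(p) = 3 + p (y(p) = p + 3 = 3 + p)
t(l) = -6 + l (t(l) = l - 1*6 = l - 6 = -6 + l)
Z = 180 (Z = (5*(3 + 3))*6 = (5*6)*6 = 30*6 = 180)
m = 170 (m = -6 + (-4 + 180) = -6 + 176 = 170)
t(-3) + m*13 = (-6 - 3) + 170*13 = -9 + 2210 = 2201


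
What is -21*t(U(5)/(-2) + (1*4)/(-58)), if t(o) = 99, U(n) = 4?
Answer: -2079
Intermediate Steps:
-21*t(U(5)/(-2) + (1*4)/(-58)) = -21*99 = -2079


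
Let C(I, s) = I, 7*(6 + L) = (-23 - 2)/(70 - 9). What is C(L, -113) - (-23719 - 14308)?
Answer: 16234942/427 ≈ 38021.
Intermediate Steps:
L = -2587/427 (L = -6 + ((-23 - 2)/(70 - 9))/7 = -6 + (-25/61)/7 = -6 + (-25*1/61)/7 = -6 + (⅐)*(-25/61) = -6 - 25/427 = -2587/427 ≈ -6.0585)
C(L, -113) - (-23719 - 14308) = -2587/427 - (-23719 - 14308) = -2587/427 - 1*(-38027) = -2587/427 + 38027 = 16234942/427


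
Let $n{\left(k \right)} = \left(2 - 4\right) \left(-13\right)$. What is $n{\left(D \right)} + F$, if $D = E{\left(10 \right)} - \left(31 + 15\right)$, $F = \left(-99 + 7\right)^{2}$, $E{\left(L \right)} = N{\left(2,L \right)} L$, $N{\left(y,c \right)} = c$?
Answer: $8490$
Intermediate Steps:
$E{\left(L \right)} = L^{2}$ ($E{\left(L \right)} = L L = L^{2}$)
$F = 8464$ ($F = \left(-92\right)^{2} = 8464$)
$D = 54$ ($D = 10^{2} - \left(31 + 15\right) = 100 - 46 = 54$)
$n{\left(k \right)} = 26$ ($n{\left(k \right)} = \left(2 - 4\right) \left(-13\right) = \left(-2\right) \left(-13\right) = 26$)
$n{\left(D \right)} + F = 26 + 8464 = 8490$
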